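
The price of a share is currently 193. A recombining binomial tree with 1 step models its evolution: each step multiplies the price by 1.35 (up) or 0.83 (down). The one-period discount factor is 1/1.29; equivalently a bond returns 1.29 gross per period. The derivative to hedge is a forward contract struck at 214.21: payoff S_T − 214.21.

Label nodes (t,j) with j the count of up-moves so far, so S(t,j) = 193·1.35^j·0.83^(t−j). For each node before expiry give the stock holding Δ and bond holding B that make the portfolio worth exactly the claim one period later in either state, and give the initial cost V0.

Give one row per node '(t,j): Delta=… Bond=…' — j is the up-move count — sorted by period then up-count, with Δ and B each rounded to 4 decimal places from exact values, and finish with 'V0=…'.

Since d<R<u, set p* = (R−d)/(u−d) = 0.8846; price each node as the discounted p*-expectation of its children.
At expiry t=1: V(1,0)=-54.0200, V(1,1)=46.3400
Node (0,0) S=193.0000: V=(p*·46.3400+(1−p*)·-54.0200)/1.29=26.9457; Δ=(46.3400−-54.0200)/(260.5500−160.1900)=1.0000; B=V−Δ·S=-166.0543
Root portfolio cost Δ·193+B reproduces V0=26.9457.

(0,0): Delta=1.0000 Bond=-166.0543
V0=26.9457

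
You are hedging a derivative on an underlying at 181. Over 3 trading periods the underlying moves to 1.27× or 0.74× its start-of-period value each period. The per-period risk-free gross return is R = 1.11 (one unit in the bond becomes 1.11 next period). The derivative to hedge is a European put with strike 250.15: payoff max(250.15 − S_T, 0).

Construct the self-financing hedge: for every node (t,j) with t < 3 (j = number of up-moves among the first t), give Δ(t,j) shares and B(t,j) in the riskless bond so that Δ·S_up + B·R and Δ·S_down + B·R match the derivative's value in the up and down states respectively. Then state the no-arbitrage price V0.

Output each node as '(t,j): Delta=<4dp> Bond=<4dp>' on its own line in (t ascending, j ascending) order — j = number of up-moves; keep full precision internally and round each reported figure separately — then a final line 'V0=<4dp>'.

(0,0): Delta=-0.5027 Bond=122.8991
(1,0): Delta=-1.0000 Bond=203.0274
(1,1): Delta=-0.3774 Bond=107.6139
(2,0): Delta=-1.0000 Bond=225.3604
(2,1): Delta=-1.0000 Bond=225.3604
(2,2): Delta=-0.2205 Bond=73.6530
V0=31.9117

Under the risk-neutral measure, an up-move has probability p* = (R−d)/(u−d) = 0.6981 and values discount at R = 1.11.
Terminal values V(3,·): V(3,0)=176.8045, V(3,1)=124.2732, V(3,2)=34.1182, V(3,3)=0.0000
(2,0): S=99.1156. Δ = (V_up−V_dn)/(S_up−S_dn) = (124.2732−176.8045)/(125.8768−73.3455) = -1.0000. V = [p*·124.2732 + (1−p*)·176.8045]/1.11 = 126.2448. B = V − Δ·S = 225.3604.
(2,1): S=170.1038. Δ = (V_up−V_dn)/(S_up−S_dn) = (34.1182−124.2732)/(216.0318−125.8768) = -1.0000. V = [p*·34.1182 + (1−p*)·124.2732]/1.11 = 55.2566. B = V − Δ·S = 225.3604.
(2,2): S=291.9349. Δ = (V_up−V_dn)/(S_up−S_dn) = (0.0000−34.1182)/(370.7573−216.0318) = -0.2205. V = [p*·0.0000 + (1−p*)·34.1182]/1.11 = 9.2791. B = V − Δ·S = 73.6530.
(1,0): S=133.9400. Δ = (V_up−V_dn)/(S_up−S_dn) = (55.2566−126.2448)/(170.1038−99.1156) = -1.0000. V = [p*·55.2566 + (1−p*)·126.2448]/1.11 = 69.0874. B = V − Δ·S = 203.0274.
(1,1): S=229.8700. Δ = (V_up−V_dn)/(S_up−S_dn) = (9.2791−55.2566)/(291.9349−170.1038) = -0.3774. V = [p*·9.2791 + (1−p*)·55.2566]/1.11 = 20.8641. B = V − Δ·S = 107.6139.
(0,0): S=181.0000. Δ = (V_up−V_dn)/(S_up−S_dn) = (20.8641−69.0874)/(229.8700−133.9400) = -0.5027. V = [p*·20.8641 + (1−p*)·69.0874]/1.11 = 31.9117. B = V − Δ·S = 122.8991.
Self-financing check: at every node Δ·S+B equals the discounted successor values.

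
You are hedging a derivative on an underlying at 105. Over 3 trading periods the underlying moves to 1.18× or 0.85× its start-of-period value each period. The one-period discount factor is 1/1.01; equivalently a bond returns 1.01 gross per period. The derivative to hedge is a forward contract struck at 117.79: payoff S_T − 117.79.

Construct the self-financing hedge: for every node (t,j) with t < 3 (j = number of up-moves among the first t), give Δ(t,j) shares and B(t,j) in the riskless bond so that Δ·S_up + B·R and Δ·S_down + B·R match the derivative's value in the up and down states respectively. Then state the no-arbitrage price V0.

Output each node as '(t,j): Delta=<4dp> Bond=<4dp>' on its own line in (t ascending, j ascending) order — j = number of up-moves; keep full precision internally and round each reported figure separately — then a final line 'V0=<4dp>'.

(0,0): Delta=1.0000 Bond=-114.3258
(1,0): Delta=1.0000 Bond=-115.4691
(1,1): Delta=1.0000 Bond=-115.4691
(2,0): Delta=1.0000 Bond=-116.6238
(2,1): Delta=1.0000 Bond=-116.6238
(2,2): Delta=1.0000 Bond=-116.6238
V0=-9.3258

No-arbitrage ⇒ martingale measure with p* = (R−d)/(u−d) = 0.4848.
Terminal values V(3,·): V(3,0)=-53.3069, V(3,1)=-28.2723, V(3,2)=6.4817, V(3,3)=54.7284
Node (2,0) S=75.8625: V=(p*·-28.2723+(1−p*)·-53.3069)/1.01=-40.7613; Δ=(-28.2723−-53.3069)/(89.5177−64.4831)=1.0000; B=V−Δ·S=-116.6238
Node (2,1) S=105.3150: V=(p*·6.4817+(1−p*)·-28.2723)/1.01=-11.3088; Δ=(6.4817−-28.2723)/(124.2717−89.5177)=1.0000; B=V−Δ·S=-116.6238
Node (2,2) S=146.2020: V=(p*·54.7284+(1−p*)·6.4817)/1.01=29.5782; Δ=(54.7284−6.4817)/(172.5184−124.2717)=1.0000; B=V−Δ·S=-116.6238
Node (1,0) S=89.2500: V=(p*·-11.3088+(1−p*)·-40.7613)/1.01=-26.2191; Δ=(-11.3088−-40.7613)/(105.3150−75.8625)=1.0000; B=V−Δ·S=-115.4691
Node (1,1) S=123.9000: V=(p*·29.5782+(1−p*)·-11.3088)/1.01=8.4309; Δ=(29.5782−-11.3088)/(146.2020−105.3150)=1.0000; B=V−Δ·S=-115.4691
Node (0,0) S=105.0000: V=(p*·8.4309+(1−p*)·-26.2191)/1.01=-9.3258; Δ=(8.4309−-26.2191)/(123.9000−89.2500)=1.0000; B=V−Δ·S=-114.3258
Self-financing check: at every node Δ·S+B equals the discounted successor values.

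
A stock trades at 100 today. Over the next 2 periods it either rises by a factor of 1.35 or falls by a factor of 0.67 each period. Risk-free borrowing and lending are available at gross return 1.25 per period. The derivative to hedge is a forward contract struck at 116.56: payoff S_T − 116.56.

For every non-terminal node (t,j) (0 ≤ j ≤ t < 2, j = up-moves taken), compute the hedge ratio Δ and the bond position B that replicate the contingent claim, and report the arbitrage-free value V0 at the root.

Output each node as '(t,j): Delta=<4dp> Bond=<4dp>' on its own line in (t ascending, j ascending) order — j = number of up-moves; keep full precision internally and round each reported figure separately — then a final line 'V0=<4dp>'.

(0,0): Delta=1.0000 Bond=-74.5984
(1,0): Delta=1.0000 Bond=-93.2480
(1,1): Delta=1.0000 Bond=-93.2480
V0=25.4016

The replicating-portfolio and risk-neutral prices coincide; use p* = (1.25−0.67)/(1.35−0.67) = 0.8529 for the latter.
Terminal values V(2,·): V(2,0)=-71.6700, V(2,1)=-26.1100, V(2,2)=65.6900
  t=1,j=0: stock 67.0000 → up 90.4500 (V=-26.1100), down 44.8900 (V=-71.6700). Price -26.2480; hedge Δ=1.0000, bond B=-93.2480.
  t=1,j=1: stock 135.0000 → up 182.2500 (V=65.6900), down 90.4500 (V=-26.1100). Price 41.7520; hedge Δ=1.0000, bond B=-93.2480.
  t=0,j=0: stock 100.0000 → up 135.0000 (V=41.7520), down 67.0000 (V=-26.2480). Price 25.4016; hedge Δ=1.0000, bond B=-74.5984.
Check: Δ(0,0)·S0 + B(0,0) = 25.4016 = V0.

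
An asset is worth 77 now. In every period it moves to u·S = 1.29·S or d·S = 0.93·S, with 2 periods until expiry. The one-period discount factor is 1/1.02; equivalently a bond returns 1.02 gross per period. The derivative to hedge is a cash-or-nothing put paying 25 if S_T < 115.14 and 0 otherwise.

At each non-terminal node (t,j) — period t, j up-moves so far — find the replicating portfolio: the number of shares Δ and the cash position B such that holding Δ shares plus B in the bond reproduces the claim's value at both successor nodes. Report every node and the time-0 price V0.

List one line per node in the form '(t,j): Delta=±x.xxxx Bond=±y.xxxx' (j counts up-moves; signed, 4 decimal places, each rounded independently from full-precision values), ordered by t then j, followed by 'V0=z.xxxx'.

Under the risk-neutral measure, an up-move has probability p* = (R−d)/(u−d) = 0.2500 and values discount at R = 1.02.
Terminal payoffs: V(2,0)=25.0000, V(2,1)=25.0000, V(2,2)=0.0000
(1,0): S=71.6100. Δ = (V_up−V_dn)/(S_up−S_dn) = (25.0000−25.0000)/(92.3769−66.5973) = 0.0000. V = [p*·25.0000 + (1−p*)·25.0000]/1.02 = 24.5098. B = V − Δ·S = 24.5098.
(1,1): S=99.3300. Δ = (V_up−V_dn)/(S_up−S_dn) = (0.0000−25.0000)/(128.1357−92.3769) = -0.6991. V = [p*·0.0000 + (1−p*)·25.0000]/1.02 = 18.3824. B = V − Δ·S = 87.8268.
(0,0): S=77.0000. Δ = (V_up−V_dn)/(S_up−S_dn) = (18.3824−24.5098)/(99.3300−71.6100) = -0.2210. V = [p*·18.3824 + (1−p*)·24.5098]/1.02 = 22.5274. B = V − Δ·S = 39.5481.
Self-financing check: at every node Δ·S+B equals the discounted successor values.

(0,0): Delta=-0.2210 Bond=39.5481
(1,0): Delta=0.0000 Bond=24.5098
(1,1): Delta=-0.6991 Bond=87.8268
V0=22.5274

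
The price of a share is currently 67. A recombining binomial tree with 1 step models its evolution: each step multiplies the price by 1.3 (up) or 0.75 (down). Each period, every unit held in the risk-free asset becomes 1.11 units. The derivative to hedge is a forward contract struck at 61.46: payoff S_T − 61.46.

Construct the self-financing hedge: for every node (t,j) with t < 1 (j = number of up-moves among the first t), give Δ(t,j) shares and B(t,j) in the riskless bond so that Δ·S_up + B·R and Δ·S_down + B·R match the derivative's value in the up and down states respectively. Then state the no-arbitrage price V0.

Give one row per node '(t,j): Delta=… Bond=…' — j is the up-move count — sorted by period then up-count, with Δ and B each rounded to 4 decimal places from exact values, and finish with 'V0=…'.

(0,0): Delta=1.0000 Bond=-55.3694
V0=11.6306

Since d<R<u, set p* = (R−d)/(u−d) = 0.6545; price each node as the discounted p*-expectation of its children.
At expiry t=1: V(1,0)=-11.2100, V(1,1)=25.6400
Node (0,0) S=67.0000: V=(p*·25.6400+(1−p*)·-11.2100)/1.11=11.6306; Δ=(25.6400−-11.2100)/(87.1000−50.2500)=1.0000; B=V−Δ·S=-55.3694
The time-0 hedge costs 11.6306, which is the no-arbitrage price.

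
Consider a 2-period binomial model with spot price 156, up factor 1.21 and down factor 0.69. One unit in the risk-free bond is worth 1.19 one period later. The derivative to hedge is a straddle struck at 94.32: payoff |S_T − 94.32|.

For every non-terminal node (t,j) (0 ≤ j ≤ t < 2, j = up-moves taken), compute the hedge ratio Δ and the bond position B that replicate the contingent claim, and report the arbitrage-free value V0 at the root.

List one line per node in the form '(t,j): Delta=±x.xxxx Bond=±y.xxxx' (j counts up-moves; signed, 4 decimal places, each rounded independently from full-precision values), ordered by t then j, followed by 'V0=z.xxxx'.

(0,0): Delta=0.9840 Bond=-64.0714
(1,0): Delta=0.2836 Bond=-0.8553
(1,1): Delta=1.0000 Bond=-79.2605
V0=89.4364

The replicating-portfolio and risk-neutral prices coincide; use p* = (1.19−0.69)/(1.21−0.69) = 0.9615 for the latter.
At expiry t=2: V(2,0)=20.0484, V(2,1)=35.9244, V(2,2)=134.0796
Node (1,0) S=107.6400: V=(p*·35.9244+(1−p*)·20.0484)/1.19=29.6754; Δ=(35.9244−20.0484)/(130.2444−74.2716)=0.2836; B=V−Δ·S=-0.8553
Node (1,1) S=188.7600: V=(p*·134.0796+(1−p*)·35.9244)/1.19=109.4995; Δ=(134.0796−35.9244)/(228.3996−130.2444)=1.0000; B=V−Δ·S=-79.2605
Node (0,0) S=156.0000: V=(p*·109.4995+(1−p*)·29.6754)/1.19=89.4364; Δ=(109.4995−29.6754)/(188.7600−107.6400)=0.9840; B=V−Δ·S=-64.0714
Check: Δ(0,0)·S0 + B(0,0) = 89.4364 = V0.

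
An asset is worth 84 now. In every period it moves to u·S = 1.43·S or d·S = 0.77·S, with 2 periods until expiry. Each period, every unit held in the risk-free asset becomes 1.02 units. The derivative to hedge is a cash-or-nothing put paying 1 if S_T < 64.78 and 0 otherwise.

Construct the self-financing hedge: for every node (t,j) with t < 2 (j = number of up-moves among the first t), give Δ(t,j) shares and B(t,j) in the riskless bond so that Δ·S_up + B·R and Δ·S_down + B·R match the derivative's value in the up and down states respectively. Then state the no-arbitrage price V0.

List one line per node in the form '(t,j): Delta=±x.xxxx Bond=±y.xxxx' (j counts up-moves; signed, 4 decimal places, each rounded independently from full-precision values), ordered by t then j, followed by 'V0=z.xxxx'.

Risk-neutral probability p* = (R−d)/(u−d) = (1.02−0.77)/(1.43−0.77) = 0.3788.
Terminal values V(2,·): V(2,0)=1.0000, V(2,1)=0.0000, V(2,2)=0.0000
  t=1,j=0: stock 64.6800 → up 92.4924 (V=0.0000), down 49.8036 (V=1.0000). Price 0.6090; hedge Δ=-0.0234, bond B=2.1242.
  t=1,j=1: stock 120.1200 → up 171.7716 (V=0.0000), down 92.4924 (V=0.0000). Price 0.0000; hedge Δ=0.0000, bond B=0.0000.
  t=0,j=0: stock 84.0000 → up 120.1200 (V=0.0000), down 64.6800 (V=0.6090). Price 0.3709; hedge Δ=-0.0110, bond B=1.2937.
Check: Δ(0,0)·S0 + B(0,0) = 0.3709 = V0.

(0,0): Delta=-0.0110 Bond=1.2937
(1,0): Delta=-0.0234 Bond=2.1242
(1,1): Delta=0.0000 Bond=0.0000
V0=0.3709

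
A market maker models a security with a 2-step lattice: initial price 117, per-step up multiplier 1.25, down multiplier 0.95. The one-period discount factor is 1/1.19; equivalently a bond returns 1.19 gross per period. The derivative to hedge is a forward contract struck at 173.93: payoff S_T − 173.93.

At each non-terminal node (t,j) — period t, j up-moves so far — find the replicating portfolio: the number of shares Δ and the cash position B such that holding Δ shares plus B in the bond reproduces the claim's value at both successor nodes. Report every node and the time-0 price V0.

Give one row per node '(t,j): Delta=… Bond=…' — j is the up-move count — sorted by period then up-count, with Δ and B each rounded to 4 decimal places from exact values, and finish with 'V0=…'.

(0,0): Delta=1.0000 Bond=-122.8232
(1,0): Delta=1.0000 Bond=-146.1597
(1,1): Delta=1.0000 Bond=-146.1597
V0=-5.8232

Risk-neutral probability p* = (R−d)/(u−d) = (1.19−0.95)/(1.25−0.95) = 0.8000.
At expiry t=2: V(2,0)=-68.3375, V(2,1)=-34.9925, V(2,2)=8.8825
(1,0): S=111.1500. Δ = (V_up−V_dn)/(S_up−S_dn) = (-34.9925−-68.3375)/(138.9375−105.5925) = 1.0000. V = [p*·-34.9925 + (1−p*)·-68.3375]/1.19 = -35.0097. B = V − Δ·S = -146.1597.
(1,1): S=146.2500. Δ = (V_up−V_dn)/(S_up−S_dn) = (8.8825−-34.9925)/(182.8125−138.9375) = 1.0000. V = [p*·8.8825 + (1−p*)·-34.9925]/1.19 = 0.0903. B = V − Δ·S = -146.1597.
(0,0): S=117.0000. Δ = (V_up−V_dn)/(S_up−S_dn) = (0.0903−-35.0097)/(146.2500−111.1500) = 1.0000. V = [p*·0.0903 + (1−p*)·-35.0097]/1.19 = -5.8232. B = V − Δ·S = -122.8232.
Each (Δ,B) replicates both successor values, so the strategy is self-financing and V0 is arbitrage-free.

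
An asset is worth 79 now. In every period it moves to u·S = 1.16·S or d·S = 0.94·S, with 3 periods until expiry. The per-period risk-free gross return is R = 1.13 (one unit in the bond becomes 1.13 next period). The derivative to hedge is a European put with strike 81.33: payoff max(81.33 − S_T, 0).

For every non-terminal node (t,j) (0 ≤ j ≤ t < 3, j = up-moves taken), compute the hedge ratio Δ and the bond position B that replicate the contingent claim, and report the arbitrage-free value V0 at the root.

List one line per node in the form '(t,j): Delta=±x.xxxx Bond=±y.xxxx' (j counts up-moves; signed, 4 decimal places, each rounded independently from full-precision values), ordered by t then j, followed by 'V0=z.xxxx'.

(0,0): Delta=-0.0167 Bond=1.3553
(1,0): Delta=-0.1301 Bond=9.9582
(1,1): Delta=-0.0021 Bond=0.2010
(2,0): Delta=-1.0000 Bond=71.9735
(2,1): Delta=-0.0188 Bond=1.6653
(2,2): Delta=0.0000 Bond=0.0000
V0=0.0395

The replicating-portfolio and risk-neutral prices coincide; use p* = (1.13−0.94)/(1.16−0.94) = 0.8636 for the latter.
Terminal payoffs: V(3,0)=15.7139, V(3,1)=0.3569, V(3,2)=0.0000, V(3,3)=0.0000
  t=2,j=0: stock 69.8044 → up 80.9731 (V=0.3569), down 65.6161 (V=15.7139). Price 2.1691; hedge Δ=-1.0000, bond B=71.9735.
  t=2,j=1: stock 86.1416 → up 99.9243 (V=0.0000), down 80.9731 (V=0.3569). Price 0.0431; hedge Δ=-0.0188, bond B=1.6653.
  t=2,j=2: stock 106.3024 → up 123.3108 (V=0.0000), down 99.9243 (V=0.0000). Price 0.0000; hedge Δ=0.0000, bond B=0.0000.
  t=1,j=0: stock 74.2600 → up 86.1416 (V=0.0431), down 69.8044 (V=2.1691). Price 0.2947; hedge Δ=-0.1301, bond B=9.9582.
  t=1,j=1: stock 91.6400 → up 106.3024 (V=0.0000), down 86.1416 (V=0.0431). Price 0.0052; hedge Δ=-0.0021, bond B=0.2010.
  t=0,j=0: stock 79.0000 → up 91.6400 (V=0.0052), down 74.2600 (V=0.2947). Price 0.0395; hedge Δ=-0.0167, bond B=1.3553.
Root portfolio cost Δ·79+B reproduces V0=0.0395.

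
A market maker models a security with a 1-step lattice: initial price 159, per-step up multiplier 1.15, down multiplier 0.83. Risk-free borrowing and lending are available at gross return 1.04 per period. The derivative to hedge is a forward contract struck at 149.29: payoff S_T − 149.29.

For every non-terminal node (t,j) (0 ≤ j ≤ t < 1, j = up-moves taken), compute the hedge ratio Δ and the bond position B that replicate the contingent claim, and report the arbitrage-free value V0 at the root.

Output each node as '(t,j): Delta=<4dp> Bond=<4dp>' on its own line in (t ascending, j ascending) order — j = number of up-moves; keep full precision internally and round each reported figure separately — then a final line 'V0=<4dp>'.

The replicating-portfolio and risk-neutral prices coincide; use p* = (1.04−0.83)/(1.15−0.83) = 0.6563 for the latter.
Terminal payoffs: V(1,0)=-17.3200, V(1,1)=33.5600
(0,0): S=159.0000. Δ = (V_up−V_dn)/(S_up−S_dn) = (33.5600−-17.3200)/(182.8500−131.9700) = 1.0000. V = [p*·33.5600 + (1−p*)·-17.3200]/1.04 = 15.4519. B = V − Δ·S = -143.5481.
Each (Δ,B) replicates both successor values, so the strategy is self-financing and V0 is arbitrage-free.

(0,0): Delta=1.0000 Bond=-143.5481
V0=15.4519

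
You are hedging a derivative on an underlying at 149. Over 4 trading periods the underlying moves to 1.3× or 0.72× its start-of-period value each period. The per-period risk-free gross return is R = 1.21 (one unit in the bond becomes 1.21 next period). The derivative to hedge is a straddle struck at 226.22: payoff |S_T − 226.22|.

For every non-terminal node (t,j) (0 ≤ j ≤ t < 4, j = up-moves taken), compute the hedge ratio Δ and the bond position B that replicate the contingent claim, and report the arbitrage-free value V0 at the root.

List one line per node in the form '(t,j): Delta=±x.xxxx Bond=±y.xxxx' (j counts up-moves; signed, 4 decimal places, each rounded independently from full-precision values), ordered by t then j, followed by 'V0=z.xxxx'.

(0,0): Delta=0.5367 Bond=-25.3819
(1,0): Delta=-0.8515 Bond=118.2186
(1,1): Delta=0.6779 Bond=-58.0668
(2,0): Delta=-1.0000 Bond=154.5113
(2,1): Delta=-0.8364 Bond=140.9384
(2,2): Delta=0.8320 Bond=-109.0525
(3,0): Delta=-1.0000 Bond=186.9587
(3,1): Delta=-1.0000 Bond=186.9587
(3,2): Delta=-0.8198 Bond=167.5190
(3,3): Delta=1.0000 Bond=-186.9587
V0=54.5859

Since d<R<u, set p* = (R−d)/(u−d) = 0.8448; price each node as the discounted p*-expectation of its children.
Terminal payoffs: V(4,0)=186.1780, V(4,1)=153.9219, V(4,2)=95.6817, V(4,3)=9.4742, V(4,4)=199.3389
Node (3,0) S=55.6140: V=(p*·153.9219+(1−p*)·186.1780)/1.21=131.3447; Δ=(153.9219−186.1780)/(72.2981−40.0420)=-1.0000; B=V−Δ·S=186.9587
Node (3,1) S=100.4141: V=(p*·95.6817+(1−p*)·153.9219)/1.21=86.5446; Δ=(95.6817−153.9219)/(130.5383−72.2981)=-1.0000; B=V−Δ·S=186.9587
Node (3,2) S=181.3032: V=(p*·9.4742+(1−p*)·95.6817)/1.21=18.8853; Δ=(9.4742−95.6817)/(235.6942−130.5383)=-0.8198; B=V−Δ·S=167.5190
Node (3,3) S=327.3530: V=(p*·199.3389+(1−p*)·9.4742)/1.21=140.3943; Δ=(199.3389−9.4742)/(425.5589−235.6942)=1.0000; B=V−Δ·S=-186.9587
Node (2,0) S=77.2416: V=(p*·86.5446+(1−p*)·131.3447)/1.21=77.2697; Δ=(86.5446−131.3447)/(100.4141−55.6140)=-1.0000; B=V−Δ·S=154.5113
Node (2,1) S=139.4640: V=(p*·18.8853+(1−p*)·86.5446)/1.21=24.2844; Δ=(18.8853−86.5446)/(181.3032−100.4141)=-0.8364; B=V−Δ·S=140.9384
Node (2,2) S=251.8100: V=(p*·140.3943+(1−p*)·18.8853)/1.21=100.4458; Δ=(140.3943−18.8853)/(327.3530−181.3032)=0.8320; B=V−Δ·S=-109.0525
Node (1,0) S=107.2800: V=(p*·24.2844+(1−p*)·77.2697)/1.21=26.8647; Δ=(24.2844−77.2697)/(139.4640−77.2416)=-0.8515; B=V−Δ·S=118.2186
Node (1,1) S=193.7000: V=(p*·100.4458+(1−p*)·24.2844)/1.21=73.2460; Δ=(100.4458−24.2844)/(251.8100−139.4640)=0.6779; B=V−Δ·S=-58.0668
Node (0,0) S=149.0000: V=(p*·73.2460+(1−p*)·26.8647)/1.21=54.5859; Δ=(73.2460−26.8647)/(193.7000−107.2800)=0.5367; B=V−Δ·S=-25.3819
Each (Δ,B) replicates both successor values, so the strategy is self-financing and V0 is arbitrage-free.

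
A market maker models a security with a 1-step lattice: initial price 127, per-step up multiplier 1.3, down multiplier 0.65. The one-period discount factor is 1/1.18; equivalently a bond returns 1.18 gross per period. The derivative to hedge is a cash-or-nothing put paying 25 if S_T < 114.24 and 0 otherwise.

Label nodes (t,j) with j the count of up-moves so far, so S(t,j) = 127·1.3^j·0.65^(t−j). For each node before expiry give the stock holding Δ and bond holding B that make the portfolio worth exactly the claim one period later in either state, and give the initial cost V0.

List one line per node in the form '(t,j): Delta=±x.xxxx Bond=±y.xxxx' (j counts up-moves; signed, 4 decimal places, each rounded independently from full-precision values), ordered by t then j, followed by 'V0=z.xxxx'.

No-arbitrage ⇒ martingale measure with p* = (R−d)/(u−d) = 0.8154.
Terminal values V(1,·): V(1,0)=25.0000, V(1,1)=0.0000
(0,0): S=127.0000. Δ = (V_up−V_dn)/(S_up−S_dn) = (0.0000−25.0000)/(165.1000−82.5500) = -0.3028. V = [p*·0.0000 + (1−p*)·25.0000]/1.18 = 3.9113. B = V − Δ·S = 42.3729.
Self-financing check: at every node Δ·S+B equals the discounted successor values.

(0,0): Delta=-0.3028 Bond=42.3729
V0=3.9113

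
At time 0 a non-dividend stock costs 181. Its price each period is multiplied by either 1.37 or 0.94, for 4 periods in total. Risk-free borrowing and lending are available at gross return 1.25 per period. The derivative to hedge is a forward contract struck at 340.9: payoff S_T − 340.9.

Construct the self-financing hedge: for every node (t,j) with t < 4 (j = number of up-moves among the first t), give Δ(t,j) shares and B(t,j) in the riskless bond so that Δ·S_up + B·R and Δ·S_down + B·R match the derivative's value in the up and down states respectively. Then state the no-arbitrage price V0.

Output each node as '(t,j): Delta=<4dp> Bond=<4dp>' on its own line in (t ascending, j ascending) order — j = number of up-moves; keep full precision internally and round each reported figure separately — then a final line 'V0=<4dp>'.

Under the risk-neutral measure, an up-move has probability p* = (R−d)/(u−d) = 0.7209 and values discount at R = 1.25.
Terminal payoffs: V(4,0)=-199.5844, V(4,1)=-134.9401, V(4,2)=-40.7244, V(4,3)=96.5900, V(4,4)=296.7184
(3,0): S=150.3357. Δ = (V_up−V_dn)/(S_up−S_dn) = (-134.9401−-199.5844)/(205.9599−141.3156) = 1.0000. V = [p*·-134.9401 + (1−p*)·-199.5844]/1.25 = -122.3843. B = V − Δ·S = -272.7200.
(3,1): S=219.1063. Δ = (V_up−V_dn)/(S_up−S_dn) = (-40.7244−-134.9401)/(300.1756−205.9599) = 1.0000. V = [p*·-40.7244 + (1−p*)·-134.9401]/1.25 = -53.6137. B = V − Δ·S = -272.7200.
(3,2): S=319.3358. Δ = (V_up−V_dn)/(S_up−S_dn) = (96.5900−-40.7244)/(437.4900−300.1756) = 1.0000. V = [p*·96.5900 + (1−p*)·-40.7244]/1.25 = 46.6158. B = V − Δ·S = -272.7200.
(3,3): S=465.4149. Δ = (V_up−V_dn)/(S_up−S_dn) = (296.7184−96.5900)/(637.6184−437.4900) = 1.0000. V = [p*·296.7184 + (1−p*)·96.5900]/1.25 = 192.6949. B = V − Δ·S = -272.7200.
(2,0): S=159.9316. Δ = (V_up−V_dn)/(S_up−S_dn) = (-53.6137−-122.3843)/(219.1063−150.3357) = 1.0000. V = [p*·-53.6137 + (1−p*)·-122.3843]/1.25 = -58.2444. B = V − Δ·S = -218.1760.
(2,1): S=233.0918. Δ = (V_up−V_dn)/(S_up−S_dn) = (46.6158−-53.6137)/(319.3358−219.1063) = 1.0000. V = [p*·46.6158 + (1−p*)·-53.6137]/1.25 = 14.9158. B = V − Δ·S = -218.1760.
(2,2): S=339.7189. Δ = (V_up−V_dn)/(S_up−S_dn) = (192.6949−46.6158)/(465.4149−319.3358) = 1.0000. V = [p*·192.6949 + (1−p*)·46.6158]/1.25 = 121.5429. B = V − Δ·S = -218.1760.
(1,0): S=170.1400. Δ = (V_up−V_dn)/(S_up−S_dn) = (14.9158−-58.2444)/(233.0918−159.9316) = 1.0000. V = [p*·14.9158 + (1−p*)·-58.2444]/1.25 = -4.4008. B = V − Δ·S = -174.5408.
(1,1): S=247.9700. Δ = (V_up−V_dn)/(S_up−S_dn) = (121.5429−14.9158)/(339.7189−233.0918) = 1.0000. V = [p*·121.5429 + (1−p*)·14.9158]/1.25 = 73.4292. B = V − Δ·S = -174.5408.
(0,0): S=181.0000. Δ = (V_up−V_dn)/(S_up−S_dn) = (73.4292−-4.4008)/(247.9700−170.1400) = 1.0000. V = [p*·73.4292 + (1−p*)·-4.4008]/1.25 = 41.3674. B = V − Δ·S = -139.6326.
Each (Δ,B) replicates both successor values, so the strategy is self-financing and V0 is arbitrage-free.

(0,0): Delta=1.0000 Bond=-139.6326
(1,0): Delta=1.0000 Bond=-174.5408
(1,1): Delta=1.0000 Bond=-174.5408
(2,0): Delta=1.0000 Bond=-218.1760
(2,1): Delta=1.0000 Bond=-218.1760
(2,2): Delta=1.0000 Bond=-218.1760
(3,0): Delta=1.0000 Bond=-272.7200
(3,1): Delta=1.0000 Bond=-272.7200
(3,2): Delta=1.0000 Bond=-272.7200
(3,3): Delta=1.0000 Bond=-272.7200
V0=41.3674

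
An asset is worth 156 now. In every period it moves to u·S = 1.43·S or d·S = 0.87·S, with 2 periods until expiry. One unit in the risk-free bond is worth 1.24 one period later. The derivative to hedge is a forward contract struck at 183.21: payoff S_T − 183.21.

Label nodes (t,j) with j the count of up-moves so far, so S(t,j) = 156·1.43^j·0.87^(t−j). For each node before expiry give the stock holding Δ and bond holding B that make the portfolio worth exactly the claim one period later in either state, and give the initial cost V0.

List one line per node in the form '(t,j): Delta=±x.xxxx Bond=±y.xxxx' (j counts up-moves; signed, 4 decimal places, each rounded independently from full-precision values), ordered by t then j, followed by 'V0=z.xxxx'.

Risk-neutral probability p* = (R−d)/(u−d) = (1.24−0.87)/(1.43−0.87) = 0.6607.
Terminal values V(2,·): V(2,0)=-65.1336, V(2,1)=10.8696, V(2,2)=135.7944
Node (1,0) S=135.7200: V=(p*·10.8696+(1−p*)·-65.1336)/1.24=-12.0300; Δ=(10.8696−-65.1336)/(194.0796−118.0764)=1.0000; B=V−Δ·S=-147.7500
Node (1,1) S=223.0800: V=(p*·135.7944+(1−p*)·10.8696)/1.24=75.3300; Δ=(135.7944−10.8696)/(319.0044−194.0796)=1.0000; B=V−Δ·S=-147.7500
Node (0,0) S=156.0000: V=(p*·75.3300+(1−p*)·-12.0300)/1.24=36.8468; Δ=(75.3300−-12.0300)/(223.0800−135.7200)=1.0000; B=V−Δ·S=-119.1532
Check: Δ(0,0)·S0 + B(0,0) = 36.8468 = V0.

(0,0): Delta=1.0000 Bond=-119.1532
(1,0): Delta=1.0000 Bond=-147.7500
(1,1): Delta=1.0000 Bond=-147.7500
V0=36.8468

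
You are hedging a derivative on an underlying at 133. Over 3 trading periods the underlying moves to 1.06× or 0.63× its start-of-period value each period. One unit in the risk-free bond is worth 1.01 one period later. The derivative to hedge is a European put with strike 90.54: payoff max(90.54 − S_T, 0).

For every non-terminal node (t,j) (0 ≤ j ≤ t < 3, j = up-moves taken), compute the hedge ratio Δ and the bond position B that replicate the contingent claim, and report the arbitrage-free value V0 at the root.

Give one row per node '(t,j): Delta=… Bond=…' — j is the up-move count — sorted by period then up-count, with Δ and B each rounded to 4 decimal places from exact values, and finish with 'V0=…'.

Since d<R<u, set p* = (R−d)/(u−d) = 0.8837; price each node as the discounted p*-expectation of its children.
Payoff layer (t=3): V(3,0)=57.2837, V(3,1)=34.5850, V(3,2)=0.0000, V(3,3)=0.0000
  t=2,j=0: stock 52.7877 → up 55.9550 (V=34.5850), down 33.2563 (V=57.2837). Price 36.8559; hedge Δ=-1.0000, bond B=89.6436.
  t=2,j=1: stock 88.8174 → up 94.1464 (V=0.0000), down 55.9550 (V=34.5850). Price 3.9817; hedge Δ=-0.9056, bond B=84.4120.
  t=2,j=2: stock 149.4388 → up 158.4051 (V=0.0000), down 94.1464 (V=0.0000). Price 0.0000; hedge Δ=0.0000, bond B=0.0000.
  t=1,j=0: stock 83.7900 → up 88.8174 (V=3.9817), down 52.7877 (V=36.8559). Price 7.7270; hedge Δ=-0.9124, bond B=84.1786.
  t=1,j=1: stock 140.9800 → up 149.4388 (V=0.0000), down 88.8174 (V=3.9817). Price 0.4584; hedge Δ=-0.0657, bond B=9.7182.
  t=0,j=0: stock 133.0000 → up 140.9800 (V=0.4584), down 83.7900 (V=7.7270). Price 1.2907; hedge Δ=-0.1271, bond B=18.1944.
Check: Δ(0,0)·S0 + B(0,0) = 1.2907 = V0.

(0,0): Delta=-0.1271 Bond=18.1944
(1,0): Delta=-0.9124 Bond=84.1786
(1,1): Delta=-0.0657 Bond=9.7182
(2,0): Delta=-1.0000 Bond=89.6436
(2,1): Delta=-0.9056 Bond=84.4120
(2,2): Delta=0.0000 Bond=0.0000
V0=1.2907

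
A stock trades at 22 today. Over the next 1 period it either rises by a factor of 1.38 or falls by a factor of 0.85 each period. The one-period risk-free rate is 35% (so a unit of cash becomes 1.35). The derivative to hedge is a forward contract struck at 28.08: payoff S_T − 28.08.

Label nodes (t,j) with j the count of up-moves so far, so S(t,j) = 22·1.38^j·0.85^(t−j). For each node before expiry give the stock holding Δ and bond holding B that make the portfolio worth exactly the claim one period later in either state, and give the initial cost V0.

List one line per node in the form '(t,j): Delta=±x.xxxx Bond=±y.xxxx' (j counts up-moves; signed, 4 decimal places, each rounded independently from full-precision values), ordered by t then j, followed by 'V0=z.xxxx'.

(0,0): Delta=1.0000 Bond=-20.8000
V0=1.2000

Risk-neutral probability p* = (R−d)/(u−d) = (1.35−0.85)/(1.38−0.85) = 0.9434.
Payoff layer (t=1): V(1,0)=-9.3800, V(1,1)=2.2800
(0,0): S=22.0000. Δ = (V_up−V_dn)/(S_up−S_dn) = (2.2800−-9.3800)/(30.3600−18.7000) = 1.0000. V = [p*·2.2800 + (1−p*)·-9.3800]/1.35 = 1.2000. B = V − Δ·S = -20.8000.
Root portfolio cost Δ·22+B reproduces V0=1.2000.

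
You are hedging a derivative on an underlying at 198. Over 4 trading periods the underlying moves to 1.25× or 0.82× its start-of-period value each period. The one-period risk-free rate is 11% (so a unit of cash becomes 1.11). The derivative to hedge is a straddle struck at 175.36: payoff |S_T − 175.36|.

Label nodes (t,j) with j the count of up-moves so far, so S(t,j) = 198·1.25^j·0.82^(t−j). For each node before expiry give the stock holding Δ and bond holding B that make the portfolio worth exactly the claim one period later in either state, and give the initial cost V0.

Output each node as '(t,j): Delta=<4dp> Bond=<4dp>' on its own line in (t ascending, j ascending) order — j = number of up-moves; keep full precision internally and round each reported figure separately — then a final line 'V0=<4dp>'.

(0,0): Delta=0.8289 Bond=-75.5924
(1,0): Delta=0.4871 Bond=-28.4220
(1,1): Delta=0.9371 Bond=-110.6938
(2,0): Delta=-0.3067 Bond=74.1354
(2,1): Delta=0.7385 Bond=-82.5683
(2,2): Delta=1.0000 Bond=-142.3261
(3,0): Delta=-1.0000 Bond=157.9820
(3,1): Delta=-0.0871 Bond=45.7495
(3,2): Delta=1.0000 Bond=-157.9820
(3,3): Delta=1.0000 Bond=-157.9820
V0=88.5268

Under the risk-neutral measure, an up-move has probability p* = (R−d)/(u−d) = 0.6744 and values discount at R = 1.11.
Terminal values V(4,·): V(4,0)=85.8399, V(4,1)=38.8964, V(4,2)=32.6637, V(4,3)=141.7494, V(4,4)=308.0384
(3,0): S=109.1709. Δ = (V_up−V_dn)/(S_up−S_dn) = (38.8964−85.8399)/(136.4636−89.5201) = -1.0000. V = [p*·38.8964 + (1−p*)·85.8399]/1.11 = 48.8111. B = V − Δ·S = 157.9820.
(3,1): S=166.4190. Δ = (V_up−V_dn)/(S_up−S_dn) = (32.6637−38.8964)/(208.0237−136.4636) = -0.0871. V = [p*·32.6637 + (1−p*)·38.8964]/1.11 = 31.2549. B = V − Δ·S = 45.7495.
(3,2): S=253.6875. Δ = (V_up−V_dn)/(S_up−S_dn) = (141.7494−32.6637)/(317.1094−208.0237) = 1.0000. V = [p*·141.7494 + (1−p*)·32.6637]/1.11 = 95.7055. B = V − Δ·S = -157.9820.
(3,3): S=386.7188. Δ = (V_up−V_dn)/(S_up−S_dn) = (308.0384−141.7494)/(483.3984−317.1094) = 1.0000. V = [p*·308.0384 + (1−p*)·141.7494]/1.11 = 228.7368. B = V − Δ·S = -157.9820.
(2,0): S=133.1352. Δ = (V_up−V_dn)/(S_up−S_dn) = (31.2549−48.8111)/(166.4190−109.1709) = -0.3067. V = [p*·31.2549 + (1−p*)·48.8111]/1.11 = 33.3071. B = V − Δ·S = 74.1354.
(2,1): S=202.9500. Δ = (V_up−V_dn)/(S_up−S_dn) = (95.7055−31.2549)/(253.6875−166.4190) = 0.7385. V = [p*·95.7055 + (1−p*)·31.2549]/1.11 = 67.3168. B = V − Δ·S = -82.5683.
(2,2): S=309.3750. Δ = (V_up−V_dn)/(S_up−S_dn) = (228.7368−95.7055)/(386.7188−253.6875) = 1.0000. V = [p*·228.7368 + (1−p*)·95.7055]/1.11 = 167.0489. B = V − Δ·S = -142.3261.
(1,0): S=162.3600. Δ = (V_up−V_dn)/(S_up−S_dn) = (67.3168−33.3071)/(202.9500−133.1352) = 0.4871. V = [p*·67.3168 + (1−p*)·33.3071]/1.11 = 50.6701. B = V − Δ·S = -28.4220.
(1,1): S=247.5000. Δ = (V_up−V_dn)/(S_up−S_dn) = (167.0489−67.3168)/(309.3750−202.9500) = 0.9371. V = [p*·167.0489 + (1−p*)·67.3168]/1.11 = 121.2414. B = V − Δ·S = -110.6938.
(0,0): S=198.0000. Δ = (V_up−V_dn)/(S_up−S_dn) = (121.2414−50.6701)/(247.5000−162.3600) = 0.8289. V = [p*·121.2414 + (1−p*)·50.6701]/1.11 = 88.5268. B = V − Δ·S = -75.5924.
Self-financing check: at every node Δ·S+B equals the discounted successor values.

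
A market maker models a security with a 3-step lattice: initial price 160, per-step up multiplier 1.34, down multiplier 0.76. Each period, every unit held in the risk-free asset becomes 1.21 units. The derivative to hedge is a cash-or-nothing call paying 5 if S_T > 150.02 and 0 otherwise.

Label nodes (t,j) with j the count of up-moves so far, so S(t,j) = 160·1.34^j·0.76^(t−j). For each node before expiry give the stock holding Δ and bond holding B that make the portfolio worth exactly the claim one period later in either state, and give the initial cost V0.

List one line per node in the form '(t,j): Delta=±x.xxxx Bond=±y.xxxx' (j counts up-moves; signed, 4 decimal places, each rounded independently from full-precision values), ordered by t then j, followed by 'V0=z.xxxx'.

(0,0): Delta=0.0128 Bond=0.4127
(1,0): Delta=0.0455 Bond=-3.4719
(1,1): Delta=0.0074 Bond=1.6466
(2,0): Delta=0.0000 Bond=0.0000
(2,1): Delta=0.0529 Bond=-5.4146
(2,2): Delta=0.0000 Bond=4.1322
V0=2.4606

Risk-neutral probability p* = (R−d)/(u−d) = (1.21−0.76)/(1.34−0.76) = 0.7759.
Payoff layer (t=3): V(3,0)=0.0000, V(3,1)=0.0000, V(3,2)=5.0000, V(3,3)=5.0000
Node (2,0) S=92.4160: V=(p*·0.0000+(1−p*)·0.0000)/1.21=0.0000; Δ=(0.0000−0.0000)/(123.8374−70.2362)=0.0000; B=V−Δ·S=0.0000
Node (2,1) S=162.9440: V=(p*·5.0000+(1−p*)·0.0000)/1.21=3.2060; Δ=(5.0000−0.0000)/(218.3450−123.8374)=0.0529; B=V−Δ·S=-5.4146
Node (2,2) S=287.2960: V=(p*·5.0000+(1−p*)·5.0000)/1.21=4.1322; Δ=(5.0000−5.0000)/(384.9766−218.3450)=0.0000; B=V−Δ·S=4.1322
Node (1,0) S=121.6000: V=(p*·3.2060+(1−p*)·0.0000)/1.21=2.0557; Δ=(3.2060−0.0000)/(162.9440−92.4160)=0.0455; B=V−Δ·S=-3.4719
Node (1,1) S=214.4000: V=(p*·4.1322+(1−p*)·3.2060)/1.21=3.2435; Δ=(4.1322−3.2060)/(287.2960−162.9440)=0.0074; B=V−Δ·S=1.6466
Node (0,0) S=160.0000: V=(p*·3.2435+(1−p*)·2.0557)/1.21=2.4606; Δ=(3.2435−2.0557)/(214.4000−121.6000)=0.0128; B=V−Δ·S=0.4127
Root portfolio cost Δ·160+B reproduces V0=2.4606.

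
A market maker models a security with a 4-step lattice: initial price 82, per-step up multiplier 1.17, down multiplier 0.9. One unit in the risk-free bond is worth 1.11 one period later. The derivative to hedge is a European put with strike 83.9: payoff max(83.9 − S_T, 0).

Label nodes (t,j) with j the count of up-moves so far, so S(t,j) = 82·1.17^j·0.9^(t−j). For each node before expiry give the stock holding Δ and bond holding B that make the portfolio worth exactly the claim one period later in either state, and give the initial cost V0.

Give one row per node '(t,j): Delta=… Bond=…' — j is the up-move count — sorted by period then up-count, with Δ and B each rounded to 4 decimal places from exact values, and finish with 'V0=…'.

Since d<R<u, set p* = (R−d)/(u−d) = 0.7778; price each node as the discounted p*-expectation of its children.
Payoff layer (t=4): V(4,0)=30.0998, V(4,1)=13.9597, V(4,2)=0.0000, V(4,3)=0.0000, V(4,4)=0.0000
(3,0): S=59.7780. Δ = (V_up−V_dn)/(S_up−S_dn) = (13.9597−30.0998)/(69.9403−53.8002) = -1.0000. V = [p*·13.9597 + (1−p*)·30.0998]/1.11 = 15.8076. B = V − Δ·S = 75.5856.
(3,1): S=77.7114. Δ = (V_up−V_dn)/(S_up−S_dn) = (0.0000−13.9597)/(90.9223−69.9403) = -0.6653. V = [p*·0.0000 + (1−p*)·13.9597]/1.11 = 2.7947. B = V − Δ·S = 54.4975.
(3,2): S=101.0248. Δ = (V_up−V_dn)/(S_up−S_dn) = (0.0000−0.0000)/(118.1990−90.9223) = 0.0000. V = [p*·0.0000 + (1−p*)·0.0000]/1.11 = 0.0000. B = V − Δ·S = 0.0000.
(3,3): S=131.3323. Δ = (V_up−V_dn)/(S_up−S_dn) = (0.0000−0.0000)/(153.6588−118.1990) = 0.0000. V = [p*·0.0000 + (1−p*)·0.0000]/1.11 = 0.0000. B = V − Δ·S = 0.0000.
(2,0): S=66.4200. Δ = (V_up−V_dn)/(S_up−S_dn) = (2.7947−15.8076)/(77.7114−59.7780) = -0.7256. V = [p*·2.7947 + (1−p*)·15.8076]/1.11 = 5.1230. B = V − Δ·S = 53.3187.
(2,1): S=86.3460. Δ = (V_up−V_dn)/(S_up−S_dn) = (0.0000−2.7947)/(101.0248−77.7114) = -0.1199. V = [p*·0.0000 + (1−p*)·2.7947]/1.11 = 0.5595. B = V − Δ·S = 10.9104.
(2,2): S=112.2498. Δ = (V_up−V_dn)/(S_up−S_dn) = (0.0000−0.0000)/(131.3323−101.0248) = 0.0000. V = [p*·0.0000 + (1−p*)·0.0000]/1.11 = 0.0000. B = V − Δ·S = 0.0000.
(1,0): S=73.8000. Δ = (V_up−V_dn)/(S_up−S_dn) = (0.5595−5.1230)/(86.3460−66.4200) = -0.2290. V = [p*·0.5595 + (1−p*)·5.1230]/1.11 = 1.4177. B = V − Δ·S = 18.3193.
(1,1): S=95.9400. Δ = (V_up−V_dn)/(S_up−S_dn) = (0.0000−0.5595)/(112.2498−86.3460) = -0.0216. V = [p*·0.0000 + (1−p*)·0.5595]/1.11 = 0.1120. B = V − Δ·S = 2.1843.
(0,0): S=82.0000. Δ = (V_up−V_dn)/(S_up−S_dn) = (0.1120−1.4177)/(95.9400−73.8000) = -0.0590. V = [p*·0.1120 + (1−p*)·1.4177]/1.11 = 0.3623. B = V − Δ·S = 5.1981.
Each (Δ,B) replicates both successor values, so the strategy is self-financing and V0 is arbitrage-free.

(0,0): Delta=-0.0590 Bond=5.1981
(1,0): Delta=-0.2290 Bond=18.3193
(1,1): Delta=-0.0216 Bond=2.1843
(2,0): Delta=-0.7256 Bond=53.3187
(2,1): Delta=-0.1199 Bond=10.9104
(2,2): Delta=0.0000 Bond=0.0000
(3,0): Delta=-1.0000 Bond=75.5856
(3,1): Delta=-0.6653 Bond=54.4975
(3,2): Delta=0.0000 Bond=0.0000
(3,3): Delta=0.0000 Bond=0.0000
V0=0.3623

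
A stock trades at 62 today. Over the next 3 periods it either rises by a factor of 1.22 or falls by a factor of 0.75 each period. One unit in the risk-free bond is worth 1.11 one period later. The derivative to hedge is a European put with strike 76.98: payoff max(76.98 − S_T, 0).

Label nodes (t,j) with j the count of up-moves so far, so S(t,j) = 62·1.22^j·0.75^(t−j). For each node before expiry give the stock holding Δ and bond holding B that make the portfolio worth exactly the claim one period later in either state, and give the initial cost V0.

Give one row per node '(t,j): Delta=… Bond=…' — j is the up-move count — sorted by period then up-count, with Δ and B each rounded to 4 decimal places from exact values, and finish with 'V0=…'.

Under the risk-neutral measure, an up-move has probability p* = (R−d)/(u−d) = 0.7660 and values discount at R = 1.11.
At expiry t=3: V(3,0)=50.8238, V(3,1)=34.4325, V(3,2)=7.7694, V(3,3)=0.0000
Node (2,0) S=34.8750: V=(p*·34.4325+(1−p*)·50.8238)/1.11=34.4764; Δ=(34.4325−50.8238)/(42.5475−26.1562)=-1.0000; B=V−Δ·S=69.3514
Node (2,1) S=56.7300: V=(p*·7.7694+(1−p*)·34.4325)/1.11=12.6214; Δ=(7.7694−34.4325)/(69.2106−42.5475)=-1.0000; B=V−Δ·S=69.3514
Node (2,2) S=92.2808: V=(p*·0.0000+(1−p*)·7.7694)/1.11=1.6382; Δ=(0.0000−7.7694)/(112.5826−69.2106)=-0.1791; B=V−Δ·S=18.1688
Node (1,0) S=46.5000: V=(p*·12.6214+(1−p*)·34.4764)/1.11=15.9787; Δ=(12.6214−34.4764)/(56.7300−34.8750)=-1.0000; B=V−Δ·S=62.4787
Node (1,1) S=75.6400: V=(p*·1.6382+(1−p*)·12.6214)/1.11=3.7916; Δ=(1.6382−12.6214)/(92.2808−56.7300)=-0.3089; B=V−Δ·S=27.1601
Node (0,0) S=62.0000: V=(p*·3.7916+(1−p*)·15.9787)/1.11=5.9855; Δ=(3.7916−15.9787)/(75.6400−46.5000)=-0.4182; B=V−Δ·S=31.9154
Root portfolio cost Δ·62+B reproduces V0=5.9855.

(0,0): Delta=-0.4182 Bond=31.9154
(1,0): Delta=-1.0000 Bond=62.4787
(1,1): Delta=-0.3089 Bond=27.1601
(2,0): Delta=-1.0000 Bond=69.3514
(2,1): Delta=-1.0000 Bond=69.3514
(2,2): Delta=-0.1791 Bond=18.1688
V0=5.9855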